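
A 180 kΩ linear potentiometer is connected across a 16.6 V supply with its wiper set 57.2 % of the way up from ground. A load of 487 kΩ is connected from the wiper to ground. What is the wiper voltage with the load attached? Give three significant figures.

The wiper splits the pot into (1−α)R = 77.04 kΩ above and αR = 103.0 kΩ below.
Lower section ‖ load = 84.99 kΩ.
V_wiper = 16.6 × 84.99/(77.04 + 84.99) = 8.71 V.

V ≈ 8.71 V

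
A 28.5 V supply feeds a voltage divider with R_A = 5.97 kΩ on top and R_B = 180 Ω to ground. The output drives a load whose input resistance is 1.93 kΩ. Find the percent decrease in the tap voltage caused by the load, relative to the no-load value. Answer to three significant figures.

Unloaded V = 28.5 × 180/6150 = 0.83415 V.
Loaded: R_B‖R_L = 164.6 Ω, giving V = 28.5 × 164.6/6135 = 0.76490 V.
Drop = (0.83415 − 0.76490) / 0.83415 = 8.30 %.

8.30 %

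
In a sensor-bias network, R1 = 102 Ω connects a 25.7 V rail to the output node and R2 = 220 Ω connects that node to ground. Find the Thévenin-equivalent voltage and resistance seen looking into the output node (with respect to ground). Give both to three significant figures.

V_th = 17.6 V, R_th = 69.7 Ω

V_th is the open-circuit tap voltage: 25.7 × 220/(102 + 220) = 17.6 V.
With the supply zeroed, R1 and R2 appear in parallel from the tap: R_th = R1‖R2 = (102 × 220)/322.0 = 69.7 Ω.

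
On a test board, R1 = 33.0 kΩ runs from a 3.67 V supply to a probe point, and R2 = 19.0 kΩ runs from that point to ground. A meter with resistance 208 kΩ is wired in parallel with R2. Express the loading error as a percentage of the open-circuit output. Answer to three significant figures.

5.48 %

The divider's output (Thévenin) resistance is R1‖R2 = 12.06 kΩ.
Fractional drop under load = R_th/(R_th + R_L) = 12.06 / (12.06 + 208) = 0.05479.
So the output falls by 5.48 %.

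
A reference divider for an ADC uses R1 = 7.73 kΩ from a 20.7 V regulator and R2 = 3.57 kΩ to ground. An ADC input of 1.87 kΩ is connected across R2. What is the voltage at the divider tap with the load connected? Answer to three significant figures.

V_out ≈ 2.84 V

The load sits in parallel with R2: R2‖R_L = (3.57 × 1.87) / (3.57 + 1.87) = 1.227 kΩ.
V_out = 20.7 × 1.227 / (7.73 + 1.227) = 20.7 × 1.227/8.957 = 2.84 V.
(Unloaded it would have been 6.54 V.)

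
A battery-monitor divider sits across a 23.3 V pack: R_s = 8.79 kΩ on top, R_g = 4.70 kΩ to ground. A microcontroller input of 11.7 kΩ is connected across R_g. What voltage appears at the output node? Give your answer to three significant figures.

V_out ≈ 6.43 V

The load sits in parallel with R_g: R_g‖R_L = (4.70 × 11.7) / (4.70 + 11.7) = 3.353 kΩ.
V_out = 23.3 × 3.353 / (8.79 + 3.353) = 23.3 × 3.353/12.14 = 6.43 V.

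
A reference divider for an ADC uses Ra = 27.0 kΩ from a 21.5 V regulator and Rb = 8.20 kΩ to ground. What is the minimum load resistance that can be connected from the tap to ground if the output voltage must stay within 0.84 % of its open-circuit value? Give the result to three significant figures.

Output resistance R_th = Ra‖Rb = (27.0 × 8.20)/35.20 = 6.290 kΩ.
The fractional drop is R_th/(R_th + R_L); requiring this ≤ 0.00840 gives R_L ≥ R_th(1/0.00840 − 1) = 6.290 × 118.0 = 742 kΩ.

R_L(min) ≈ 742 kΩ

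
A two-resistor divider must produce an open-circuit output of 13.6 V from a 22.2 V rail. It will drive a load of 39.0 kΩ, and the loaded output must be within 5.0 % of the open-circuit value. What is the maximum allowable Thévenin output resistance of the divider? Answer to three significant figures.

Loading drop = R_th/(R_th + R_L) ≤ 0.0500, so R_th ≤ R_L · ε/(1−ε) = 39.0 kΩ × 0.0500/0.9500 = 2.05 kΩ.

R_th ≤ 2.05 kΩ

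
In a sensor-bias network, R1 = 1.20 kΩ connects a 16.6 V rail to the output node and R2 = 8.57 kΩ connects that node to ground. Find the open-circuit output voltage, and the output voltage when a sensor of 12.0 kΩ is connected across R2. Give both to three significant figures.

Unloaded: 14.6 V; loaded: 13.4 V

Open-circuit: V = 16.6 × 8.57/(1.20 + 8.57) = 14.6 V.
With the load, R2 becomes R2‖R_L = 5.000 kΩ, so V = 16.6 × 5.000/6.200 = 13.4 V.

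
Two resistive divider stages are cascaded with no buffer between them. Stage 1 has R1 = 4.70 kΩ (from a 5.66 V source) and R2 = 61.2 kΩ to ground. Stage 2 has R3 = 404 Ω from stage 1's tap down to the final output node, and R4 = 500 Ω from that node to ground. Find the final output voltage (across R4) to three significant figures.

V_out ≈ 0.499 V

Stage 2 presents R3+R4 = 904.0 Ω as a load on stage 1's tap.
Stage 1's lower leg becomes R2‖(R3+R4) = 890.8 Ω, so V_mid = 5.66 × 890.8/5591 = 0.9019 V.
Stage 2 is itself unloaded: V_out = V_mid × R4/(R3+R4) = 0.9019 × 500/904.0 = 0.499 V.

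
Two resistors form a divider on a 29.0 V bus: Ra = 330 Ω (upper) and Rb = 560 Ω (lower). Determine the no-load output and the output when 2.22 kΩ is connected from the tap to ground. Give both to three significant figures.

Unloaded: 18.2 V; loaded: 16.7 V

Open-circuit: V = 29.0 × 560/(330 + 560) = 18.2 V.
With the load, Rb becomes Rb‖R_L = 447.2 Ω, so V = 29.0 × 447.2/777.2 = 16.7 V.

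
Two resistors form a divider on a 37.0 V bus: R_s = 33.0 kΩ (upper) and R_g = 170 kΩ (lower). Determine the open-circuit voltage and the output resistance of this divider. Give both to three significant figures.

V_th is the open-circuit tap voltage: 37.0 × 170/(33.0 + 170) = 31.0 V.
With the supply zeroed, R_s and R_g appear in parallel from the tap: R_th = R_s‖R_g = (33.0 × 170)/203.0 = 27.6 kΩ.

V_th = 31.0 V, R_th = 27.6 kΩ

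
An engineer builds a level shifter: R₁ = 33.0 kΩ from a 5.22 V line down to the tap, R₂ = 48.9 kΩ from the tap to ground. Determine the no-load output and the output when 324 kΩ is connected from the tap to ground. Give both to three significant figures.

Open-circuit: V = 5.22 × 48.9/(33.0 + 48.9) = 3.12 V.
With the load, R₂ becomes R₂‖R_L = 42.49 kΩ, so V = 5.22 × 42.49/75.49 = 2.94 V.

Unloaded: 3.12 V; loaded: 2.94 V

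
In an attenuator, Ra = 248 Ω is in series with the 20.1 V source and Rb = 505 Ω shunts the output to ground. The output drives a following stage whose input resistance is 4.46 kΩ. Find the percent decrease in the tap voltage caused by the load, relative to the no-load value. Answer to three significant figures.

The divider's output (Thévenin) resistance is Ra‖Rb = 166.3 Ω.
Fractional drop under load = R_th/(R_th + R_L) = 166.3 / (166.3 + 4460) = 0.03595.
So the output falls by 3.60 %.

3.60 %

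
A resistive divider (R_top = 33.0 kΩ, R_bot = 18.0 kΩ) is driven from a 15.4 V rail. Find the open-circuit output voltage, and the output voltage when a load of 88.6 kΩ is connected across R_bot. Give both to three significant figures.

Unloaded: 5.44 V; loaded: 4.80 V

Open-circuit: V = 15.4 × 18.0/(33.0 + 18.0) = 5.44 V.
With the load, R_bot becomes R_bot‖R_L = 14.96 kΩ, so V = 15.4 × 14.96/47.96 = 4.80 V.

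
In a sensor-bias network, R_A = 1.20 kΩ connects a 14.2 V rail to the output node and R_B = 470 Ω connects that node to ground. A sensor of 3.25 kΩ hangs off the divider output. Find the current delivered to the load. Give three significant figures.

R_B‖R_L = 410.6 Ω; V_out = 14.2 × 410.6/1611 = 3.620 V.
I_L = V_out / R_L = 3.620 / 3.25 kΩ = 1.11 mA.

I_L ≈ 1.11 mA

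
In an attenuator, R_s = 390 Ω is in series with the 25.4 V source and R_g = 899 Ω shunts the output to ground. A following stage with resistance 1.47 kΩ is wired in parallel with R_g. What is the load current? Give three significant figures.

R_g‖R_L = 557.8 Ω; V_out = 25.4 × 557.8/947.8 = 14.95 V.
I_L = V_out / R_L = 14.95 / 1.47 kΩ = 10.2 mA.

I_L ≈ 10.2 mA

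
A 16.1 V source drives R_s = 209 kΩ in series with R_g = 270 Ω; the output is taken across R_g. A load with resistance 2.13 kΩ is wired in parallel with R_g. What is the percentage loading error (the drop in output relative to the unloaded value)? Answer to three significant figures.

Unloaded V = 16.1 × 270/209300 = 0.020772 V.
Loaded: R_g‖R_L = 239.6 Ω, giving V = 16.1 × 239.6/209200 = 0.018438 V.
Drop = (0.020772 − 0.018438) / 0.020772 = 11.2 %.

11.2 %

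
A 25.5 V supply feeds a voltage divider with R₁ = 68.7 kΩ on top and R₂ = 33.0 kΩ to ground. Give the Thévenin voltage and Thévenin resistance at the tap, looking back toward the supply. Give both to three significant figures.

V_th = 8.27 V, R_th = 22.3 kΩ

V_th is the open-circuit tap voltage: 25.5 × 33.0/(68.7 + 33.0) = 8.27 V.
With the supply zeroed, R₁ and R₂ appear in parallel from the tap: R_th = R₁‖R₂ = (68.7 × 33.0)/101.7 = 22.3 kΩ.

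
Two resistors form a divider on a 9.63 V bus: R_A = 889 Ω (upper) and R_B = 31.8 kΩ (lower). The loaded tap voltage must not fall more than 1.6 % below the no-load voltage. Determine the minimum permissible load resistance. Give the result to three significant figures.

R_L(min) ≈ 53.2 kΩ

Output resistance R_th = R_A‖R_B = (889 × 31800)/32690 = 864.8 Ω.
The fractional drop is R_th/(R_th + R_L); requiring this ≤ 0.0160 gives R_L ≥ R_th(1/0.0160 − 1) = 864.8 × 61.50 = 53.2 kΩ.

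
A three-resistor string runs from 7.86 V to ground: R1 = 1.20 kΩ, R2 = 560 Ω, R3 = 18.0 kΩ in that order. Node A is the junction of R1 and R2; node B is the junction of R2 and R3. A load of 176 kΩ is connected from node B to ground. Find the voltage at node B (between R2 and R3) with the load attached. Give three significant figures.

V ≈ 7.10 V

At node B, R3 is in parallel with the load: R3‖R_L = 16330 Ω.
Below node A the resistance is R2 + (R3‖R_L) = 16890 Ω, so V_A = 7.86 × 16890/18090 = 7.339 V.
Then V_B = V_A × (R3‖R_L)/(R2 + R3‖R_L) = 7.339 × 16330/16890 = 7.10 V.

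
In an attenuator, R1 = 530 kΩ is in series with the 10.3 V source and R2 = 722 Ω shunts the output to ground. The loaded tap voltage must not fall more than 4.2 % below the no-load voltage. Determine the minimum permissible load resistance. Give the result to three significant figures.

R_L(min) ≈ 16.4 kΩ

Output resistance R_th = R1‖R2 = (530000 × 722)/530700 = 721.0 Ω.
The fractional drop is R_th/(R_th + R_L); requiring this ≤ 0.0420 gives R_L ≥ R_th(1/0.0420 − 1) = 721.0 × 22.81 = 16.4 kΩ.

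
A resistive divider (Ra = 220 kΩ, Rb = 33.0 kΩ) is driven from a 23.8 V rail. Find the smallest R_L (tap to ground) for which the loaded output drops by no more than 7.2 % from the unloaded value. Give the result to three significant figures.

Output resistance R_th = Ra‖Rb = (220 × 33.0)/253.0 = 28.70 kΩ.
The fractional drop is R_th/(R_th + R_L); requiring this ≤ 0.0720 gives R_L ≥ R_th(1/0.0720 − 1) = 28.70 × 12.89 = 370 kΩ.

R_L(min) ≈ 370 kΩ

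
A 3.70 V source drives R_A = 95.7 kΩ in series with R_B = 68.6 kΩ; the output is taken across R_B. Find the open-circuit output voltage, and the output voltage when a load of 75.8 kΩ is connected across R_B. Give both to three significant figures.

Open-circuit: V = 3.70 × 68.6/(95.7 + 68.6) = 1.54 V.
With the load, R_B becomes R_B‖R_L = 36.01 kΩ, so V = 3.70 × 36.01/131.7 = 1.01 V.

Unloaded: 1.54 V; loaded: 1.01 V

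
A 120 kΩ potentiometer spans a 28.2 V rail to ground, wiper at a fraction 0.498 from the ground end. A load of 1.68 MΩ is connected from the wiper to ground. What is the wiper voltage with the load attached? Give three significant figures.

V ≈ 13.8 V

The wiper splits the pot into (1−α)R = 60.24 kΩ above and αR = 59.76 kΩ below.
Lower section ‖ load = 57.71 kΩ.
V_wiper = 28.2 × 57.71/(60.24 + 57.71) = 13.8 V.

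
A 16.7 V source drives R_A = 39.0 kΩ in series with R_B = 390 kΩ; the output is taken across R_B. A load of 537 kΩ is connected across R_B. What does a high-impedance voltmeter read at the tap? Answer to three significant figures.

The load sits in parallel with R_B: R_B‖R_L = (390 × 537) / (390 + 537) = 225.9 kΩ.
V_out = 16.7 × 225.9 / (39.0 + 225.9) = 16.7 × 225.9/264.9 = 14.2 V.

V_out ≈ 14.2 V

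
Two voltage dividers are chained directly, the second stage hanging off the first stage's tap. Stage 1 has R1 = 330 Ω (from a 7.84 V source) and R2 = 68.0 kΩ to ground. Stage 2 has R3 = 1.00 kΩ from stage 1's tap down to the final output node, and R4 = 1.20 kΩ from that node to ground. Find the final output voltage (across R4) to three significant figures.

Stage 2 presents R3+R4 = 2200 Ω as a load on stage 1's tap.
Stage 1's lower leg becomes R2‖(R3+R4) = 2131 Ω, so V_mid = 7.84 × 2131/2461 = 6.789 V.
Stage 2 is itself unloaded: V_out = V_mid × R4/(R3+R4) = 6.789 × 1200/2200 = 3.70 V.

V_out ≈ 3.70 V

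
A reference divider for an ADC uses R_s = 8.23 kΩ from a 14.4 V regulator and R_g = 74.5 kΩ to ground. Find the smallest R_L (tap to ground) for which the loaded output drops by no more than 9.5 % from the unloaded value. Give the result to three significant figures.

R_L(min) ≈ 70.6 kΩ

Output resistance R_th = R_s‖R_g = (8.23 × 74.5)/82.73 = 7.411 kΩ.
The fractional drop is R_th/(R_th + R_L); requiring this ≤ 0.0950 gives R_L ≥ R_th(1/0.0950 − 1) = 7.411 × 9.526 = 70.6 kΩ.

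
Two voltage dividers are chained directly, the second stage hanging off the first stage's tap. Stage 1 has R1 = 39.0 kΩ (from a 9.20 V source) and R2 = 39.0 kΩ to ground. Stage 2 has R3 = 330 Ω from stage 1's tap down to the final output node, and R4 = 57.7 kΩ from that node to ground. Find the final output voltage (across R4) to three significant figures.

V_out ≈ 3.42 V

Stage 2 presents R3+R4 = 58030 Ω as a load on stage 1's tap.
Stage 1's lower leg becomes R2‖(R3+R4) = 23320 Ω, so V_mid = 9.20 × 23320/62320 = 3.443 V.
Stage 2 is itself unloaded: V_out = V_mid × R4/(R3+R4) = 3.443 × 57700/58030 = 3.42 V.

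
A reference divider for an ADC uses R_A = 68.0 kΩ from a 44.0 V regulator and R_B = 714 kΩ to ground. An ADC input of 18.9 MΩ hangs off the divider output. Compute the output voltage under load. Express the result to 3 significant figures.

V_out ≈ 40.0 V

The load sits in parallel with R_B: R_B‖R_L = (714 × 18900) / (714 + 18900) = 688.0 kΩ.
V_out = 44.0 × 688.0 / (68.0 + 688.0) = 44.0 × 688.0/756.0 = 40.0 V.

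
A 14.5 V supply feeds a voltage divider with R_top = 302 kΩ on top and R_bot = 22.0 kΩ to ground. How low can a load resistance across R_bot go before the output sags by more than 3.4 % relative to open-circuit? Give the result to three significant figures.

Output resistance R_th = R_top‖R_bot = (302 × 22.0)/324.0 = 20.51 kΩ.
The fractional drop is R_th/(R_th + R_L); requiring this ≤ 0.0340 gives R_L ≥ R_th(1/0.0340 − 1) = 20.51 × 28.41 = 583 kΩ.

R_L(min) ≈ 583 kΩ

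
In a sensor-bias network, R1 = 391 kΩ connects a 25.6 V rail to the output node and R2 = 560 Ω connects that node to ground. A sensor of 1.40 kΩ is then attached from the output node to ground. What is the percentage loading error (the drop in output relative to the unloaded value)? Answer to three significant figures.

28.5 %

Unloaded V = 25.6 × 560/391600 = 0.03661 V.
Loaded: R2‖R_L = 400.0 Ω, giving V = 25.6 × 400.0/391400 = 0.02616 V.
Drop = (0.03661 − 0.02616) / 0.03661 = 28.5 %.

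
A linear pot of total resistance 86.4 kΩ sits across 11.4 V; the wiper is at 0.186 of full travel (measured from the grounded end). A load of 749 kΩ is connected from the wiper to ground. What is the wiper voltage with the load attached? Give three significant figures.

The wiper splits the pot into (1−α)R = 70.33 kΩ above and αR = 16.07 kΩ below.
Lower section ‖ load = 15.73 kΩ.
V_wiper = 11.4 × 15.73/(70.33 + 15.73) = 2.08 V.

V ≈ 2.08 V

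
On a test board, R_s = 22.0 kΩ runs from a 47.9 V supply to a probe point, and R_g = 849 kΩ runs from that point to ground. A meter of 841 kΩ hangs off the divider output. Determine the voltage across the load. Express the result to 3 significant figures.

V_out ≈ 45.5 V

The load sits in parallel with R_g: R_g‖R_L = (849 × 841) / (849 + 841) = 422.5 kΩ.
V_out = 47.9 × 422.5 / (22.0 + 422.5) = 47.9 × 422.5/444.5 = 45.5 V.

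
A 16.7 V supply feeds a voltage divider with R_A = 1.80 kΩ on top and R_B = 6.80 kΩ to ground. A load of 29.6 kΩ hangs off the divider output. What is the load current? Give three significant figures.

I_L ≈ 0.426 mA

R_B‖R_L = 5.530 kΩ; V_out = 16.7 × 5.530/7.330 = 12.60 V.
I_L = V_out / R_L = 12.60 / 29.6 kΩ = 0.426 mA.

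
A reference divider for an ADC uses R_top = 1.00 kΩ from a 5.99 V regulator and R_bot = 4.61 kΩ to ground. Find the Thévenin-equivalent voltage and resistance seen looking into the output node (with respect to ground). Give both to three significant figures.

V_th = 4.92 V, R_th = 822 Ω

V_th is the open-circuit tap voltage: 5.99 × 4.61/(1.00 + 4.61) = 4.92 V.
With the supply zeroed, R_top and R_bot appear in parallel from the tap: R_th = R_top‖R_bot = (1.00 × 4.61)/5.610 = 822 Ω.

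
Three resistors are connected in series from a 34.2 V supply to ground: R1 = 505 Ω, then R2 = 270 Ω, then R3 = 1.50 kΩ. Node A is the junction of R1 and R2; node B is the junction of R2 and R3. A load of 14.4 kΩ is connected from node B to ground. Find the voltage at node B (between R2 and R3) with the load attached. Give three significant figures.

V ≈ 21.8 V

At node B, R3 is in parallel with the load: R3‖R_L = 1358 Ω.
Below node A the resistance is R2 + (R3‖R_L) = 1628 Ω, so V_A = 34.2 × 1628/2133 = 26.10 V.
Then V_B = V_A × (R3‖R_L)/(R2 + R3‖R_L) = 26.10 × 1358/1628 = 21.8 V.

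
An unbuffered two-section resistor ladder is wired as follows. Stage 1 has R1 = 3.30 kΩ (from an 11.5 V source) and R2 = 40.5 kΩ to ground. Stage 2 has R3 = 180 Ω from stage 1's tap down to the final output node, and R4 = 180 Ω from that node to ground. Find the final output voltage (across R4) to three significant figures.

V_out ≈ 0.561 V

Stage 2 presents R3+R4 = 360.0 Ω as a load on stage 1's tap.
Stage 1's lower leg becomes R2‖(R3+R4) = 356.8 Ω, so V_mid = 11.5 × 356.8/3657 = 1.122 V.
Stage 2 is itself unloaded: V_out = V_mid × R4/(R3+R4) = 1.122 × 180/360.0 = 0.561 V.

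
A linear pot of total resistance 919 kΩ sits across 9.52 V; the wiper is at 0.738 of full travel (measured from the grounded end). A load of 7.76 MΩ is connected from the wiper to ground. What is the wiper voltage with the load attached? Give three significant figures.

V ≈ 6.87 V

The wiper splits the pot into (1−α)R = 240.8 kΩ above and αR = 678.2 kΩ below.
Lower section ‖ load = 623.7 kΩ.
V_wiper = 9.52 × 623.7/(240.8 + 623.7) = 6.87 V.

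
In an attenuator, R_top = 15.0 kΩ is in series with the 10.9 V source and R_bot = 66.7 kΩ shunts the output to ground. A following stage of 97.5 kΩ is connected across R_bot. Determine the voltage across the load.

The load sits in parallel with R_bot: R_bot‖R_L = (66.7 × 97.5) / (66.7 + 97.5) = 39.61 kΩ.
V_out = 10.9 × 39.61 / (15.0 + 39.61) = 10.9 × 39.61/54.61 = 7.91 V.
(Unloaded it would have been 8.90 V.)

V_out ≈ 7.91 V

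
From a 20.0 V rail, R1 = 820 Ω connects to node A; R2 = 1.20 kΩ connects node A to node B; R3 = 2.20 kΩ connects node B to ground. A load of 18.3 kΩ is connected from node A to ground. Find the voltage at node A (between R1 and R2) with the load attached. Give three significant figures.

Below node A the series string R2+R3 = 3400 Ω sits in parallel with the 18300 Ω load: 2867 Ω.
V_A = 20.0 × 2867/(820 + 2867) = 15.6 V.

V ≈ 15.6 V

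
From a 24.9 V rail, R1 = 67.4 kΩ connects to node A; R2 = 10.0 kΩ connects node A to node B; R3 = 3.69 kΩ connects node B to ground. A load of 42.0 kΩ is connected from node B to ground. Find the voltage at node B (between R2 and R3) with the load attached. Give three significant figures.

V ≈ 1.05 V

At node B, R3 is in parallel with the load: R3‖R_L = 3.392 kΩ.
Below node A the resistance is R2 + (R3‖R_L) = 13.39 kΩ, so V_A = 24.9 × 13.39/80.79 = 4.127 V.
Then V_B = V_A × (R3‖R_L)/(R2 + R3‖R_L) = 4.127 × 3.392/13.39 = 1.05 V.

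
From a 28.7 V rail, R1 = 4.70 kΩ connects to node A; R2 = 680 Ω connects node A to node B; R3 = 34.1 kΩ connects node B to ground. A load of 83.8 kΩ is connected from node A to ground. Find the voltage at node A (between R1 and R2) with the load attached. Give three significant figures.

Below node A the series string R2+R3 = 34780 Ω sits in parallel with the 83800 Ω load: 24580 Ω.
V_A = 28.7 × 24580/(4700 + 24580) = 24.1 V.

V ≈ 24.1 V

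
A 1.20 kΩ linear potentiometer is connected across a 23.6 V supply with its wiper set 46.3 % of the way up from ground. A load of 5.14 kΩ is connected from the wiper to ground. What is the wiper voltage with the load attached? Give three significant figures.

The wiper splits the pot into (1−α)R = 644.4 Ω above and αR = 555.6 Ω below.
Lower section ‖ load = 501.4 Ω.
V_wiper = 23.6 × 501.4/(644.4 + 501.4) = 10.3 V.

V ≈ 10.3 V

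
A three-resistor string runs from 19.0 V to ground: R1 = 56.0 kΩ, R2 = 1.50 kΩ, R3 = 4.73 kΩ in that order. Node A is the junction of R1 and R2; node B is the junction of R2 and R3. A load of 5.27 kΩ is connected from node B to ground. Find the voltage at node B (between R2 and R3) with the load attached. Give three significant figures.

V ≈ 0.789 V

At node B, R3 is in parallel with the load: R3‖R_L = 2.493 kΩ.
Below node A the resistance is R2 + (R3‖R_L) = 3.993 kΩ, so V_A = 19.0 × 3.993/59.99 = 1.265 V.
Then V_B = V_A × (R3‖R_L)/(R2 + R3‖R_L) = 1.265 × 2.493/3.993 = 0.789 V.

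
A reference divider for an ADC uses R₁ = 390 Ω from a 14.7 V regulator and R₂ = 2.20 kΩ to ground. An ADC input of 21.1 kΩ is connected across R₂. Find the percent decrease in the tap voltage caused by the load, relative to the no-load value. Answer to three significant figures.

1.55 %

The divider's output (Thévenin) resistance is R₁‖R₂ = 331.3 Ω.
Fractional drop under load = R_th/(R_th + R_L) = 331.3 / (331.3 + 21100) = 0.01546.
So the output falls by 1.55 %.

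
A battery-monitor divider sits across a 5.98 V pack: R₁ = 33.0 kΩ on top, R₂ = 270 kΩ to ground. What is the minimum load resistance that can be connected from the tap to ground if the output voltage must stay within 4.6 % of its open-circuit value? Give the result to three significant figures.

R_L(min) ≈ 610 kΩ

Output resistance R_th = R₁‖R₂ = (33.0 × 270)/303.0 = 29.41 kΩ.
The fractional drop is R_th/(R_th + R_L); requiring this ≤ 0.0460 gives R_L ≥ R_th(1/0.0460 − 1) = 29.41 × 20.74 = 610 kΩ.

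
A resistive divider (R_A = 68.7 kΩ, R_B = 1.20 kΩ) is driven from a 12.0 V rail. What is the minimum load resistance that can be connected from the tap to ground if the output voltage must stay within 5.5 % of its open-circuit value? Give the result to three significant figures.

Output resistance R_th = R_A‖R_B = (68.7 × 1.20)/69.90 = 1.179 kΩ.
The fractional drop is R_th/(R_th + R_L); requiring this ≤ 0.0550 gives R_L ≥ R_th(1/0.0550 − 1) = 1.179 × 17.18 = 20.3 kΩ.

R_L(min) ≈ 20.3 kΩ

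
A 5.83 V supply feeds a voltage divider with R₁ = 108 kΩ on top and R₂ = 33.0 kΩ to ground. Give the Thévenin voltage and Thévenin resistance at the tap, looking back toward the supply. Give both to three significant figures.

V_th = 1.36 V, R_th = 25.3 kΩ

V_th is the open-circuit tap voltage: 5.83 × 33.0/(108 + 33.0) = 1.36 V.
With the supply zeroed, R₁ and R₂ appear in parallel from the tap: R_th = R₁‖R₂ = (108 × 33.0)/141.0 = 25.3 kΩ.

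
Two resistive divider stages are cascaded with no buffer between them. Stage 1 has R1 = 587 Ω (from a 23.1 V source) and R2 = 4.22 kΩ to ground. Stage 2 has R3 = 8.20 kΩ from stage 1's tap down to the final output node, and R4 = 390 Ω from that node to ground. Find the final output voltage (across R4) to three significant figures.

V_out ≈ 0.869 V

Stage 2 presents R3+R4 = 8590 Ω as a load on stage 1's tap.
Stage 1's lower leg becomes R2‖(R3+R4) = 2830 Ω, so V_mid = 23.1 × 2830/3417 = 19.13 V.
Stage 2 is itself unloaded: V_out = V_mid × R4/(R3+R4) = 19.13 × 390/8590 = 0.869 V.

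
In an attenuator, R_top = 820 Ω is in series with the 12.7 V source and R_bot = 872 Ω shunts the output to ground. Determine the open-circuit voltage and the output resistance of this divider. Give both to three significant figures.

V_th is the open-circuit tap voltage: 12.7 × 872/(820 + 872) = 6.55 V.
With the supply zeroed, R_top and R_bot appear in parallel from the tap: R_th = R_top‖R_bot = (820 × 872)/1692 = 423 Ω.

V_th = 6.55 V, R_th = 423 Ω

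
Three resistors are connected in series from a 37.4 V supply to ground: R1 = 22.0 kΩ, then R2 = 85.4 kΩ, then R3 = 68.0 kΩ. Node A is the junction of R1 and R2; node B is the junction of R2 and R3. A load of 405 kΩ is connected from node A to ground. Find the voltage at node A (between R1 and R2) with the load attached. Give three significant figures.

V ≈ 31.2 V

Below node A the series string R2+R3 = 153.4 kΩ sits in parallel with the 405 kΩ load: 111.3 kΩ.
V_A = 37.4 × 111.3/(22.0 + 111.3) = 31.2 V.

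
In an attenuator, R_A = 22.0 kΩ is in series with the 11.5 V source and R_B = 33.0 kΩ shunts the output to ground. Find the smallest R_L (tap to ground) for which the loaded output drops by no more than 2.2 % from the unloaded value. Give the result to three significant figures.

Output resistance R_th = R_A‖R_B = (22.0 × 33.0)/55.00 = 13.20 kΩ.
The fractional drop is R_th/(R_th + R_L); requiring this ≤ 0.0220 gives R_L ≥ R_th(1/0.0220 − 1) = 13.20 × 44.45 = 587 kΩ.

R_L(min) ≈ 587 kΩ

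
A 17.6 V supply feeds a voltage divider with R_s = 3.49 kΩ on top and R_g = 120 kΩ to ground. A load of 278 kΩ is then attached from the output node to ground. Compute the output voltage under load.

The load sits in parallel with R_g: R_g‖R_L = (120 × 278) / (120 + 278) = 83.82 kΩ.
V_out = 17.6 × 83.82 / (3.49 + 83.82) = 17.6 × 83.82/87.31 = 16.9 V.
(Unloaded it would have been 17.1 V.)

V_out ≈ 16.9 V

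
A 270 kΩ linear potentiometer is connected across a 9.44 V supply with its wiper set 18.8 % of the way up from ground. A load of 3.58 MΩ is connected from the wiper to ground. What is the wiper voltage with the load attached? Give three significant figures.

The wiper splits the pot into (1−α)R = 219.2 kΩ above and αR = 50.76 kΩ below.
Lower section ‖ load = 50.05 kΩ.
V_wiper = 9.44 × 50.05/(219.2 + 50.05) = 1.75 V.

V ≈ 1.75 V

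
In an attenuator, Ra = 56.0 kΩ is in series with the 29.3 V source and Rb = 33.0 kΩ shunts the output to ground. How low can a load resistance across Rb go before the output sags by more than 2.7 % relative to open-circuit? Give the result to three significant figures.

R_L(min) ≈ 748 kΩ

Output resistance R_th = Ra‖Rb = (56.0 × 33.0)/89.00 = 20.76 kΩ.
The fractional drop is R_th/(R_th + R_L); requiring this ≤ 0.0270 gives R_L ≥ R_th(1/0.0270 − 1) = 20.76 × 36.04 = 748 kΩ.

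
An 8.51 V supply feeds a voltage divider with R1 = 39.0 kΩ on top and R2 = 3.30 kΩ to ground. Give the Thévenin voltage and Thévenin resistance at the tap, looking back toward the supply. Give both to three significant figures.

V_th = 0.664 V, R_th = 3.04 kΩ

V_th is the open-circuit tap voltage: 8.51 × 3.30/(39.0 + 3.30) = 0.664 V.
With the supply zeroed, R1 and R2 appear in parallel from the tap: R_th = R1‖R2 = (39.0 × 3.30)/42.30 = 3.04 kΩ.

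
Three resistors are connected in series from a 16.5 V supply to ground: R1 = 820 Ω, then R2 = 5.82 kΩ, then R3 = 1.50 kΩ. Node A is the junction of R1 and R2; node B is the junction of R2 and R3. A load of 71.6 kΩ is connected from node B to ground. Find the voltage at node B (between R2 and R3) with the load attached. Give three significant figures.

V ≈ 2.99 V

At node B, R3 is in parallel with the load: R3‖R_L = 1469 Ω.
Below node A the resistance is R2 + (R3‖R_L) = 7289 Ω, so V_A = 16.5 × 7289/8109 = 14.83 V.
Then V_B = V_A × (R3‖R_L)/(R2 + R3‖R_L) = 14.83 × 1469/7289 = 2.99 V.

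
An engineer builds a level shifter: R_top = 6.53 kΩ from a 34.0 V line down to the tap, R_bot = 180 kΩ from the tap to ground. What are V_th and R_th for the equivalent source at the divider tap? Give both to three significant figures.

V_th = 32.8 V, R_th = 6.30 kΩ

V_th is the open-circuit tap voltage: 34.0 × 180/(6.53 + 180) = 32.8 V.
With the supply zeroed, R_top and R_bot appear in parallel from the tap: R_th = R_top‖R_bot = (6.53 × 180)/186.5 = 6.30 kΩ.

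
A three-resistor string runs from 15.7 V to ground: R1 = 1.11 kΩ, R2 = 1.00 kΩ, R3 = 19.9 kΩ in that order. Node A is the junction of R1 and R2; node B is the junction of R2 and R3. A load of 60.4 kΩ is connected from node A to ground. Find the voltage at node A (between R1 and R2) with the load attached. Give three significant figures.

V ≈ 14.7 V

Below node A the series string R2+R3 = 20.90 kΩ sits in parallel with the 60.4 kΩ load: 15.53 kΩ.
V_A = 15.7 × 15.53/(1.11 + 15.53) = 14.7 V.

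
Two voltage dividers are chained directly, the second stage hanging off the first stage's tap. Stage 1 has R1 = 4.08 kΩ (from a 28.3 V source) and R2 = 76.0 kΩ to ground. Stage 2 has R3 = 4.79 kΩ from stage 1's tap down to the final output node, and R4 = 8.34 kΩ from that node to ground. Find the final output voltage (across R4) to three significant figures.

Stage 2 presents R3+R4 = 13.13 kΩ as a load on stage 1's tap.
Stage 1's lower leg becomes R2‖(R3+R4) = 11.20 kΩ, so V_mid = 28.3 × 11.20/15.28 = 20.74 V.
Stage 2 is itself unloaded: V_out = V_mid × R4/(R3+R4) = 20.74 × 8.34/13.13 = 13.2 V.

V_out ≈ 13.2 V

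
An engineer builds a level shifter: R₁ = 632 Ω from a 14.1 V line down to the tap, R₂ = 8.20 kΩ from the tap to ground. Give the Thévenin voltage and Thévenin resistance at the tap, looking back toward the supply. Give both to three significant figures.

V_th = 13.1 V, R_th = 587 Ω

V_th is the open-circuit tap voltage: 14.1 × 8200/(632 + 8200) = 13.1 V.
With the supply zeroed, R₁ and R₂ appear in parallel from the tap: R_th = R₁‖R₂ = (632 × 8200)/8832 = 587 Ω.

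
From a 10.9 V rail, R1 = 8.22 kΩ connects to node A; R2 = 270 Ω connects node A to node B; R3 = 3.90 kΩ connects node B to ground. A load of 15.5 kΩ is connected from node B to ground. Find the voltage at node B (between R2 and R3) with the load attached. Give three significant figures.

V ≈ 2.93 V

At node B, R3 is in parallel with the load: R3‖R_L = 3116 Ω.
Below node A the resistance is R2 + (R3‖R_L) = 3386 Ω, so V_A = 10.9 × 3386/11610 = 3.180 V.
Then V_B = V_A × (R3‖R_L)/(R2 + R3‖R_L) = 3.180 × 3116/3386 = 2.93 V.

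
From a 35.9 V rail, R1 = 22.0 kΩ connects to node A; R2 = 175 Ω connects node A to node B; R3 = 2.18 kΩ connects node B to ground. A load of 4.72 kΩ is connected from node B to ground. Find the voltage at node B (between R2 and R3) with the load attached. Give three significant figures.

At node B, R3 is in parallel with the load: R3‖R_L = 1491 Ω.
Below node A the resistance is R2 + (R3‖R_L) = 1666 Ω, so V_A = 35.9 × 1666/23670 = 2.528 V.
Then V_B = V_A × (R3‖R_L)/(R2 + R3‖R_L) = 2.528 × 1491/1666 = 2.26 V.

V ≈ 2.26 V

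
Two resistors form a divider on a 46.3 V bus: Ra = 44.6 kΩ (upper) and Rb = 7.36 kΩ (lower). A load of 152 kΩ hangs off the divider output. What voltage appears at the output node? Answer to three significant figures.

V_out ≈ 6.30 V

The load sits in parallel with Rb: Rb‖R_L = (7.36 × 152) / (7.36 + 152) = 7.020 kΩ.
V_out = 46.3 × 7.020 / (44.6 + 7.020) = 46.3 × 7.020/51.62 = 6.30 V.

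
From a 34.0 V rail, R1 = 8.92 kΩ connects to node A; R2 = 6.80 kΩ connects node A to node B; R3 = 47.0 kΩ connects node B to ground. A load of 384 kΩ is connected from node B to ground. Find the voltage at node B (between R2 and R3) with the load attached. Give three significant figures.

At node B, R3 is in parallel with the load: R3‖R_L = 41.87 kΩ.
Below node A the resistance is R2 + (R3‖R_L) = 48.67 kΩ, so V_A = 34.0 × 48.67/57.59 = 28.73 V.
Then V_B = V_A × (R3‖R_L)/(R2 + R3‖R_L) = 28.73 × 41.87/48.67 = 24.7 V.

V ≈ 24.7 V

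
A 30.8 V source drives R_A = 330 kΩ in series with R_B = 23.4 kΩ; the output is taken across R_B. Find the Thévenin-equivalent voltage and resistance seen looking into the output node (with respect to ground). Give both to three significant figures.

V_th = 2.04 V, R_th = 21.9 kΩ

V_th is the open-circuit tap voltage: 30.8 × 23.4/(330 + 23.4) = 2.04 V.
With the supply zeroed, R_A and R_B appear in parallel from the tap: R_th = R_A‖R_B = (330 × 23.4)/353.4 = 21.9 kΩ.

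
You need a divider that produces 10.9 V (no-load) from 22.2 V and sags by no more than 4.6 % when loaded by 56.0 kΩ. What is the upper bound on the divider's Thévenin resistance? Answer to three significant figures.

R_th ≤ 2.70 kΩ

Loading drop = R_th/(R_th + R_L) ≤ 0.0460, so R_th ≤ R_L · ε/(1−ε) = 56.0 kΩ × 0.0460/0.9540 = 2.70 kΩ.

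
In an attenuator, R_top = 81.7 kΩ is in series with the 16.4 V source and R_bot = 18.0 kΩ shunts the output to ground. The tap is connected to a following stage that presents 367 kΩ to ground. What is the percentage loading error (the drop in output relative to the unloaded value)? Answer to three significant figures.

3.86 %

The divider's output (Thévenin) resistance is R_top‖R_bot = 14.75 kΩ.
Fractional drop under load = R_th/(R_th + R_L) = 14.75 / (14.75 + 367) = 0.03864.
So the output falls by 3.86 %.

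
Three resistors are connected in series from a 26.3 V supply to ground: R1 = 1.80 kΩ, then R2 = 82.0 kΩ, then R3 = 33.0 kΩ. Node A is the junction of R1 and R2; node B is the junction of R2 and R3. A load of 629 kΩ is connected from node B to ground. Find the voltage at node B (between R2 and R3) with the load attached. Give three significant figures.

V ≈ 7.16 V

At node B, R3 is in parallel with the load: R3‖R_L = 31.35 kΩ.
Below node A the resistance is R2 + (R3‖R_L) = 113.4 kΩ, so V_A = 26.3 × 113.4/115.2 = 25.89 V.
Then V_B = V_A × (R3‖R_L)/(R2 + R3‖R_L) = 25.89 × 31.35/113.4 = 7.16 V.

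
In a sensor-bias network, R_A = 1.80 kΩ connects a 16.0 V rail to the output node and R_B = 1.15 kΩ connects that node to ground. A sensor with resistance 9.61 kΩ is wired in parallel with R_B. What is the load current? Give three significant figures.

R_B‖R_L = 1.027 kΩ; V_out = 16.0 × 1.027/2.827 = 5.813 V.
I_L = V_out / R_L = 5.813 / 9.61 kΩ = 0.605 mA.

I_L ≈ 0.605 mA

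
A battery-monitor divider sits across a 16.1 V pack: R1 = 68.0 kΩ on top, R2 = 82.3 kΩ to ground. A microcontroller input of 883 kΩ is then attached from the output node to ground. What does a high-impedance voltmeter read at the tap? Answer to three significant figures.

The load sits in parallel with R2: R2‖R_L = (82.3 × 883) / (82.3 + 883) = 75.28 kΩ.
V_out = 16.1 × 75.28 / (68.0 + 75.28) = 16.1 × 75.28/143.3 = 8.46 V.
(Unloaded it would have been 8.82 V.)

V_out ≈ 8.46 V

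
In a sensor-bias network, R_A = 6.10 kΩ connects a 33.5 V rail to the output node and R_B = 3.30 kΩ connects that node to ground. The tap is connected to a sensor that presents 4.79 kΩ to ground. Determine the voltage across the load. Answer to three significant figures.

V_out ≈ 8.13 V

The load sits in parallel with R_B: R_B‖R_L = (3.30 × 4.79) / (3.30 + 4.79) = 1.954 kΩ.
V_out = 33.5 × 1.954 / (6.10 + 1.954) = 33.5 × 1.954/8.054 = 8.13 V.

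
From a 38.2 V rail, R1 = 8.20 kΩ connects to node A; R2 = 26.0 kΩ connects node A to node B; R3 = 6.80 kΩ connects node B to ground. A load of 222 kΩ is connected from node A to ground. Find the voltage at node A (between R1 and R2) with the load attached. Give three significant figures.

V ≈ 29.7 V

Below node A the series string R2+R3 = 32.80 kΩ sits in parallel with the 222 kΩ load: 28.58 kΩ.
V_A = 38.2 × 28.58/(8.20 + 28.58) = 29.7 V.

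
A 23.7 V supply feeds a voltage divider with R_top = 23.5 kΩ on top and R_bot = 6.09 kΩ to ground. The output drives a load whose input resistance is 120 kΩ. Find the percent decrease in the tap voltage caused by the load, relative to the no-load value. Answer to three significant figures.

The divider's output (Thévenin) resistance is R_top‖R_bot = 4.837 kΩ.
Fractional drop under load = R_th/(R_th + R_L) = 4.837 / (4.837 + 120) = 0.03874.
So the output falls by 3.87 %.

3.87 %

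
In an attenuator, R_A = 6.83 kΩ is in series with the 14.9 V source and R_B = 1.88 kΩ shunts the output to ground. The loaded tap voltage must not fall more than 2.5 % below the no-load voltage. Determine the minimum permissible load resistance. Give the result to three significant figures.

R_L(min) ≈ 57.5 kΩ

Output resistance R_th = R_A‖R_B = (6.83 × 1.88)/8.710 = 1.474 kΩ.
The fractional drop is R_th/(R_th + R_L); requiring this ≤ 0.0250 gives R_L ≥ R_th(1/0.0250 − 1) = 1.474 × 39.00 = 57.5 kΩ.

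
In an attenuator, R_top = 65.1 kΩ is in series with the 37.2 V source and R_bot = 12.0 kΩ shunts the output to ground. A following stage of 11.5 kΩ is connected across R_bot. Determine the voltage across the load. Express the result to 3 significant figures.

V_out ≈ 3.08 V

The load sits in parallel with R_bot: R_bot‖R_L = (12.0 × 11.5) / (12.0 + 11.5) = 5.872 kΩ.
V_out = 37.2 × 5.872 / (65.1 + 5.872) = 37.2 × 5.872/70.97 = 3.08 V.
(Unloaded it would have been 5.79 V.)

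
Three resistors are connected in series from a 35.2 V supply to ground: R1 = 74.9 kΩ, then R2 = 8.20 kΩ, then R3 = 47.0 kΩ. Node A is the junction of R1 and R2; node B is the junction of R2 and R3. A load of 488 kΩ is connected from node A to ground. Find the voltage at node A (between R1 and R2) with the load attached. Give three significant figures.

V ≈ 14.0 V

Below node A the series string R2+R3 = 55.20 kΩ sits in parallel with the 488 kΩ load: 49.59 kΩ.
V_A = 35.2 × 49.59/(74.9 + 49.59) = 14.0 V.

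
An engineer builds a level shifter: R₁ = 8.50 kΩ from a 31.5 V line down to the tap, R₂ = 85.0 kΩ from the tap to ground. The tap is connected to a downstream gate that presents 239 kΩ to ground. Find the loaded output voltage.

V_out ≈ 27.7 V

The load sits in parallel with R₂: R₂‖R_L = (85.0 × 239) / (85.0 + 239) = 62.70 kΩ.
V_out = 31.5 × 62.70 / (8.50 + 62.70) = 31.5 × 62.70/71.20 = 27.7 V.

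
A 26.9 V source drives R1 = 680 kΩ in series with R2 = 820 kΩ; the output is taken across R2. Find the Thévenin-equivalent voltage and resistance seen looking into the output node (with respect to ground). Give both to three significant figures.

V_th is the open-circuit tap voltage: 26.9 × 820/(680 + 820) = 14.7 V.
With the supply zeroed, R1 and R2 appear in parallel from the tap: R_th = R1‖R2 = (680 × 820)/1500 = 372 kΩ.

V_th = 14.7 V, R_th = 372 kΩ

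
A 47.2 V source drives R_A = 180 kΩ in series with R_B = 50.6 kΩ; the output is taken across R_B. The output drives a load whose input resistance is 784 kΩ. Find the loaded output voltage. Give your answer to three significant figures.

V_out ≈ 9.86 V

The load sits in parallel with R_B: R_B‖R_L = (50.6 × 784) / (50.6 + 784) = 47.53 kΩ.
V_out = 47.2 × 47.53 / (180 + 47.53) = 47.2 × 47.53/227.5 = 9.86 V.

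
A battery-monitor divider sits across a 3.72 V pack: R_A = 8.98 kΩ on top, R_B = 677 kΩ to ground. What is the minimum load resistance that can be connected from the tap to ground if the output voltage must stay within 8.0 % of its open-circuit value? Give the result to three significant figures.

Output resistance R_th = R_A‖R_B = (8.98 × 677)/686.0 = 8.862 kΩ.
The fractional drop is R_th/(R_th + R_L); requiring this ≤ 0.0800 gives R_L ≥ R_th(1/0.0800 − 1) = 8.862 × 11.50 = 102 kΩ.

R_L(min) ≈ 102 kΩ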